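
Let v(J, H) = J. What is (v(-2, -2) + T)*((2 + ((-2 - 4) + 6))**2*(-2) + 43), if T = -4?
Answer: -210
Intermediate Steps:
(v(-2, -2) + T)*((2 + ((-2 - 4) + 6))**2*(-2) + 43) = (-2 - 4)*((2 + ((-2 - 4) + 6))**2*(-2) + 43) = -6*((2 + (-6 + 6))**2*(-2) + 43) = -6*((2 + 0)**2*(-2) + 43) = -6*(2**2*(-2) + 43) = -6*(4*(-2) + 43) = -6*(-8 + 43) = -6*35 = -210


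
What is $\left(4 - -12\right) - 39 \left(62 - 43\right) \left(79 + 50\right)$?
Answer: $-95573$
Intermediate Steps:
$\left(4 - -12\right) - 39 \left(62 - 43\right) \left(79 + 50\right) = \left(4 + 12\right) - 39 \cdot 19 \cdot 129 = 16 - 95589 = -95573$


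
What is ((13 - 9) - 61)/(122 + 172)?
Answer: -19/98 ≈ -0.19388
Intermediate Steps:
((13 - 9) - 61)/(122 + 172) = (4 - 61)/294 = -57*1/294 = -19/98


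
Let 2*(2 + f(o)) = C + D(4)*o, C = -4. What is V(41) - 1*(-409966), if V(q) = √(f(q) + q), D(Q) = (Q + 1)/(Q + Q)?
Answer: 409966 + √797/4 ≈ 4.0997e+5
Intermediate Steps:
D(Q) = (1 + Q)/(2*Q) (D(Q) = (1 + Q)/((2*Q)) = (1 + Q)*(1/(2*Q)) = (1 + Q)/(2*Q))
f(o) = -4 + 5*o/16 (f(o) = -2 + (-4 + ((½)*(1 + 4)/4)*o)/2 = -2 + (-4 + ((½)*(¼)*5)*o)/2 = -2 + (-4 + 5*o/8)/2 = -2 + (-2 + 5*o/16) = -4 + 5*o/16)
V(q) = √(-4 + 21*q/16) (V(q) = √((-4 + 5*q/16) + q) = √(-4 + 21*q/16))
V(41) - 1*(-409966) = √(-64 + 21*41)/4 - 1*(-409966) = √(-64 + 861)/4 + 409966 = √797/4 + 409966 = 409966 + √797/4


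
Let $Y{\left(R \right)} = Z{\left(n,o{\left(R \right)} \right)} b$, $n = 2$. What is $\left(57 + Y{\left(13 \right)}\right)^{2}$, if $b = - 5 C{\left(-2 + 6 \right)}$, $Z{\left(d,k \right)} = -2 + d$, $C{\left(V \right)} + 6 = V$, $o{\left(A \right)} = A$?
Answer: $3249$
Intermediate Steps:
$C{\left(V \right)} = -6 + V$
$b = 10$ ($b = - 5 \left(-6 + \left(-2 + 6\right)\right) = - 5 \left(-6 + 4\right) = \left(-5\right) \left(-2\right) = 10$)
$Y{\left(R \right)} = 0$ ($Y{\left(R \right)} = \left(-2 + 2\right) 10 = 0 \cdot 10 = 0$)
$\left(57 + Y{\left(13 \right)}\right)^{2} = \left(57 + 0\right)^{2} = 57^{2} = 3249$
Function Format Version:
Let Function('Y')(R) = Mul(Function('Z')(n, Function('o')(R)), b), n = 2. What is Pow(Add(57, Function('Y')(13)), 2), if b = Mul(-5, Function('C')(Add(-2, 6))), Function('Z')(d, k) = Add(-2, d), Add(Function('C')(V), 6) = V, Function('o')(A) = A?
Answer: 3249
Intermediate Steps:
Function('C')(V) = Add(-6, V)
b = 10 (b = Mul(-5, Add(-6, Add(-2, 6))) = Mul(-5, Add(-6, 4)) = Mul(-5, -2) = 10)
Function('Y')(R) = 0 (Function('Y')(R) = Mul(Add(-2, 2), 10) = Mul(0, 10) = 0)
Pow(Add(57, Function('Y')(13)), 2) = Pow(Add(57, 0), 2) = Pow(57, 2) = 3249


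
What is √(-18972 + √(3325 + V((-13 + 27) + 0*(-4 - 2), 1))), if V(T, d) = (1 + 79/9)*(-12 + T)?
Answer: √(-170748 + 3*√30101)/3 ≈ 137.53*I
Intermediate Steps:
V(T, d) = -352/3 + 88*T/9 (V(T, d) = (1 + 79*(⅑))*(-12 + T) = (1 + 79/9)*(-12 + T) = 88*(-12 + T)/9 = -352/3 + 88*T/9)
√(-18972 + √(3325 + V((-13 + 27) + 0*(-4 - 2), 1))) = √(-18972 + √(3325 + (-352/3 + 88*((-13 + 27) + 0*(-4 - 2))/9))) = √(-18972 + √(3325 + (-352/3 + 88*(14 + 0*(-6))/9))) = √(-18972 + √(3325 + (-352/3 + 88*(14 + 0)/9))) = √(-18972 + √(3325 + (-352/3 + (88/9)*14))) = √(-18972 + √(3325 + (-352/3 + 1232/9))) = √(-18972 + √(3325 + 176/9)) = √(-18972 + √(30101/9)) = √(-18972 + √30101/3)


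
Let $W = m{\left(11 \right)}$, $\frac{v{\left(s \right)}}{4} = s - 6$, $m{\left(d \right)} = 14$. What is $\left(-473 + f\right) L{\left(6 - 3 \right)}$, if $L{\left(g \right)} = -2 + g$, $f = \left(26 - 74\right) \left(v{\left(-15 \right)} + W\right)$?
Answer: $2887$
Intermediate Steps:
$v{\left(s \right)} = -24 + 4 s$ ($v{\left(s \right)} = 4 \left(s - 6\right) = 4 \left(-6 + s\right) = -24 + 4 s$)
$W = 14$
$f = 3360$ ($f = \left(26 - 74\right) \left(\left(-24 + 4 \left(-15\right)\right) + 14\right) = - 48 \left(\left(-24 - 60\right) + 14\right) = - 48 \left(-84 + 14\right) = \left(-48\right) \left(-70\right) = 3360$)
$\left(-473 + f\right) L{\left(6 - 3 \right)} = \left(-473 + 3360\right) \left(-2 + \left(6 - 3\right)\right) = 2887 \left(-2 + \left(6 - 3\right)\right) = 2887 \left(-2 + 3\right) = 2887 \cdot 1 = 2887$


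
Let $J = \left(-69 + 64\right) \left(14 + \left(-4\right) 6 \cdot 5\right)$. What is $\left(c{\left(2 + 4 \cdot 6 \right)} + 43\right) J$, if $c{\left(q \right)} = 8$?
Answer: $27030$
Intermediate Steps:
$J = 530$ ($J = - 5 \left(14 - 120\right) = \left(-5\right) \left(-106\right) = 530$)
$\left(c{\left(2 + 4 \cdot 6 \right)} + 43\right) J = \left(8 + 43\right) 530 = 51 \cdot 530 = 27030$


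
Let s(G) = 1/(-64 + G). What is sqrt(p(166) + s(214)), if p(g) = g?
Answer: sqrt(149406)/30 ≈ 12.884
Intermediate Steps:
sqrt(p(166) + s(214)) = sqrt(166 + 1/(-64 + 214)) = sqrt(166 + 1/150) = sqrt(24901/150) = sqrt(149406)/30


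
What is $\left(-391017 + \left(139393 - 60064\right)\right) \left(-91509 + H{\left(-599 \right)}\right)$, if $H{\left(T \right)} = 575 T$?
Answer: $135875396592$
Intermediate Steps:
$\left(-391017 + \left(139393 - 60064\right)\right) \left(-91509 + H{\left(-599 \right)}\right) = \left(-391017 + \left(139393 - 60064\right)\right) \left(-91509 + 575 \left(-599\right)\right) = \left(-391017 + \left(139393 - 60064\right)\right) \left(-91509 - 344425\right) = \left(-391017 + 79329\right) \left(-435934\right) = \left(-311688\right) \left(-435934\right) = 135875396592$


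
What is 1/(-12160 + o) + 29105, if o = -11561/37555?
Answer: 13291681869350/456680361 ≈ 29105.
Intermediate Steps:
o = -11561/37555 (o = -11561*1/37555 = -11561/37555 ≈ -0.30784)
1/(-12160 + o) + 29105 = 1/(-12160 - 11561/37555) + 29105 = 1/(-456680361/37555) + 29105 = -37555/456680361 + 29105 = 13291681869350/456680361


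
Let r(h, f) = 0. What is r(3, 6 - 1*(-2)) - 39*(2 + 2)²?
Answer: -624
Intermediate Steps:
r(3, 6 - 1*(-2)) - 39*(2 + 2)² = 0 - 39*(2 + 2)² = 0 - 39*4² = 0 - 39*16 = 0 - 624 = -624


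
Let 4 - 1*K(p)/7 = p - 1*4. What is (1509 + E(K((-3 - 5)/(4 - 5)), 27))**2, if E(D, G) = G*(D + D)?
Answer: 2277081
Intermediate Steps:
K(p) = 56 - 7*p (K(p) = 28 - 7*(p - 1*4) = 28 - 7*(p - 4) = 28 - 7*(-4 + p) = 28 + (28 - 7*p) = 56 - 7*p)
E(D, G) = 2*D*G (E(D, G) = G*(2*D) = 2*D*G)
(1509 + E(K((-3 - 5)/(4 - 5)), 27))**2 = (1509 + 2*(56 - 7*(-3 - 5)/(4 - 5))*27)**2 = (1509 + 2*(56 - (-56)/(-1))*27)**2 = (1509 + 2*(56 - (-56)*(-1))*27)**2 = (1509 + 2*(56 - 7*8)*27)**2 = (1509 + 2*(56 - 56)*27)**2 = (1509 + 2*0*27)**2 = (1509 + 0)**2 = 1509**2 = 2277081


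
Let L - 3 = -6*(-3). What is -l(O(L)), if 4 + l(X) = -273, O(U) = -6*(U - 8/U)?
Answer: 277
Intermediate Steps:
L = 21 (L = 3 - 6*(-3) = 3 + 18 = 21)
O(U) = -6*U + 48/U
l(X) = -277 (l(X) = -4 - 273 = -277)
-l(O(L)) = -1*(-277) = 277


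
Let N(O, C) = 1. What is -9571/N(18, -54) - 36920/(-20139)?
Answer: -192713449/20139 ≈ -9569.2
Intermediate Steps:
-9571/N(18, -54) - 36920/(-20139) = -9571/1 - 36920/(-20139) = -9571*1 - 36920*(-1/20139) = -9571 + 36920/20139 = -192713449/20139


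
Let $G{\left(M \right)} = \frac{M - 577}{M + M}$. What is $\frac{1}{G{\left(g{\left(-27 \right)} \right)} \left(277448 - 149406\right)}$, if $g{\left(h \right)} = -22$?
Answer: $\frac{22}{38348579} \approx 5.7368 \cdot 10^{-7}$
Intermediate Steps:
$G{\left(M \right)} = \frac{-577 + M}{2 M}$
$\frac{1}{G{\left(g{\left(-27 \right)} \right)} \left(277448 - 149406\right)} = \frac{1}{\frac{-577 - 22}{2 \left(-22\right)} \left(277448 - 149406\right)} = \frac{1}{\frac{1}{2} \left(- \frac{1}{22}\right) \left(-599\right) \left(277448 - 149406\right)} = \frac{1}{\frac{599}{44} \cdot 128042} = \frac{44}{599} \cdot \frac{1}{128042} = \frac{22}{38348579}$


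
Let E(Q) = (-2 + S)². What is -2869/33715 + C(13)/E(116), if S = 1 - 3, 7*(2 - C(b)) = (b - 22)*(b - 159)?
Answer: -11037707/944020 ≈ -11.692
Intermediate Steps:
C(b) = 2 - (-159 + b)*(-22 + b)/7 (C(b) = 2 - (b - 22)*(b - 159)/7 = 2 - (-22 + b)*(-159 + b)/7 = 2 - (-159 + b)*(-22 + b)/7)
S = -2
E(Q) = 16 (E(Q) = (-2 - 2)² = (-4)² = 16)
-2869/33715 + C(13)/E(116) = -2869/33715 + (-3484/7 - ⅐*13² + (181/7)*13)/16 = -2869*1/33715 + (-3484/7 - ⅐*169 + 2353/7)*(1/16) = -2869/33715 + (-3484/7 - 169/7 + 2353/7)*(1/16) = -2869/33715 - 1300/7*1/16 = -2869/33715 - 325/28 = -11037707/944020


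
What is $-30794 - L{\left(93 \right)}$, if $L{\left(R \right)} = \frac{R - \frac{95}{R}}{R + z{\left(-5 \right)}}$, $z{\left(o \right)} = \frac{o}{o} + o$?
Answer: $- \frac{254890492}{8277} \approx -30795.0$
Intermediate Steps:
$z{\left(o \right)} = 1 + o$
$L{\left(R \right)} = \frac{R - \frac{95}{R}}{-4 + R}$ ($L{\left(R \right)} = \frac{R - \frac{95}{R}}{R + \left(1 - 5\right)} = \frac{R - \frac{95}{R}}{R - 4} = \frac{R - \frac{95}{R}}{-4 + R}$)
$-30794 - L{\left(93 \right)} = -30794 - \frac{-95 + 93^{2}}{93 \left(-4 + 93\right)} = -30794 - \frac{-95 + 8649}{93 \cdot 89} = -30794 - \frac{1}{93} \cdot \frac{1}{89} \cdot 8554 = -30794 - \frac{8554}{8277} = - \frac{254890492}{8277}$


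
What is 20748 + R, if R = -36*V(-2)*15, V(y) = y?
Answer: 21828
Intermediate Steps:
R = 1080 (R = -36*(-2)*15 = 72*15 = 1080)
20748 + R = 20748 + 1080 = 21828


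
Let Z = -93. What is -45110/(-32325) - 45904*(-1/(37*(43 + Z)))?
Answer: -28007866/1196025 ≈ -23.417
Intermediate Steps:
-45110/(-32325) - 45904*(-1/(37*(43 + Z))) = -45110/(-32325) - 45904*(-1/(37*(43 - 93))) = -45110*(-1/32325) - 45904/((-50*(-37))) = 9022/6465 - 45904/1850 = 9022/6465 - 45904*1/1850 = 9022/6465 - 22952/925 = -28007866/1196025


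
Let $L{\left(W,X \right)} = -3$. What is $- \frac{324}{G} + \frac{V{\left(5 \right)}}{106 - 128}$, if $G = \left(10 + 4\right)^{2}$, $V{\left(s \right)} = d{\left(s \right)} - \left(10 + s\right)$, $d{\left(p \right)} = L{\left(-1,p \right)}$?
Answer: $- \frac{450}{539} \approx -0.83488$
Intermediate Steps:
$d{\left(p \right)} = -3$
$V{\left(s \right)} = -13 - s$ ($V{\left(s \right)} = -3 - \left(10 + s\right) = -13 - s$)
$G = 196$ ($G = 14^{2} = 196$)
$- \frac{324}{G} + \frac{V{\left(5 \right)}}{106 - 128} = - \frac{324}{196} + \frac{-13 - 5}{106 - 128} = \left(-324\right) \frac{1}{196} + \frac{-13 - 5}{106 - 128} = - \frac{81}{49} - \frac{18}{-22} = - \frac{81}{49} - - \frac{9}{11} = - \frac{81}{49} + \frac{9}{11} = - \frac{450}{539}$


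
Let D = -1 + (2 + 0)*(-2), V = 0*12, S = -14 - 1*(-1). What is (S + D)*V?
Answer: 0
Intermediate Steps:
S = -13 (S = -14 + 1 = -13)
V = 0
D = -5 (D = -1 + 2*(-2) = -1 - 4 = -5)
(S + D)*V = (-13 - 5)*0 = -18*0 = 0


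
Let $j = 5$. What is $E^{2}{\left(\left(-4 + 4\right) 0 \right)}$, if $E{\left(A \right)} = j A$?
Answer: $0$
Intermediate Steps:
$E{\left(A \right)} = 5 A$
$E^{2}{\left(\left(-4 + 4\right) 0 \right)} = \left(5 \left(-4 + 4\right) 0\right)^{2} = \left(5 \cdot 0 \cdot 0\right)^{2} = \left(5 \cdot 0\right)^{2} = 0^{2} = 0$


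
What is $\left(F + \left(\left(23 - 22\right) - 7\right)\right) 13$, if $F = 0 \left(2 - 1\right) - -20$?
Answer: $182$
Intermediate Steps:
$F = 20$ ($F = 0 \cdot 1 + 20 = 0 + 20 = 20$)
$\left(F + \left(\left(23 - 22\right) - 7\right)\right) 13 = \left(20 + \left(\left(23 - 22\right) - 7\right)\right) 13 = \left(20 + \left(1 - 7\right)\right) 13 = \left(20 - 6\right) 13 = 14 \cdot 13 = 182$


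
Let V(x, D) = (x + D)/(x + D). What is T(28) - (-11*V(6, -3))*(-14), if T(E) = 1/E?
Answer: -4311/28 ≈ -153.96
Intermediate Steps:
V(x, D) = 1 (V(x, D) = (D + x)/(D + x) = 1)
T(28) - (-11*V(6, -3))*(-14) = 1/28 - (-11*1)*(-14) = 1/28 - (-11)*(-14) = 1/28 - 1*154 = 1/28 - 154 = -4311/28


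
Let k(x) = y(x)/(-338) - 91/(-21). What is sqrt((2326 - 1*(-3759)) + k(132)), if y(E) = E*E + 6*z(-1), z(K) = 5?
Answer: sqrt(9183333)/39 ≈ 77.703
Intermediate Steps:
y(E) = 30 + E**2 (y(E) = E*E + 6*5 = E**2 + 30 = 30 + E**2)
k(x) = 2152/507 - x**2/338 (k(x) = (30 + x**2)/(-338) - 91/(-21) = (30 + x**2)*(-1/338) - 91*(-1/21) = (-15/169 - x**2/338) + 13/3 = 2152/507 - x**2/338)
sqrt((2326 - 1*(-3759)) + k(132)) = sqrt((2326 - 1*(-3759)) + (2152/507 - 1/338*132**2)) = sqrt((2326 + 3759) + (2152/507 - 1/338*17424)) = sqrt(6085 + (2152/507 - 8712/169)) = sqrt(6085 - 23984/507) = sqrt(3061111/507) = sqrt(9183333)/39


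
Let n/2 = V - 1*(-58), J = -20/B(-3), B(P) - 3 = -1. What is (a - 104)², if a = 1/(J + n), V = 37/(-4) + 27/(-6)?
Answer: 266538276/24649 ≈ 10813.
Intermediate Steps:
B(P) = 2 (B(P) = 3 - 1 = 2)
V = -55/4 (V = 37*(-¼) + 27*(-⅙) = -37/4 - 9/2 = -55/4 ≈ -13.750)
J = -10 (J = -20/2 = -20*½ = -10)
n = 177/2 (n = 2*(-55/4 - 1*(-58)) = 2*(-55/4 + 58) = 2*(177/4) = 177/2 ≈ 88.500)
a = 2/157 (a = 1/(-10 + 177/2) = 1/(157/2) = 2/157 ≈ 0.012739)
(a - 104)² = (2/157 - 104)² = (-16326/157)² = 266538276/24649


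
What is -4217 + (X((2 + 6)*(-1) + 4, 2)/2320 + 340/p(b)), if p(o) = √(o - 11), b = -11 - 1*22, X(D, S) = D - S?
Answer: -4891723/1160 - 170*I*√11/11 ≈ -4217.0 - 51.257*I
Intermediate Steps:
b = -33 (b = -11 - 22 = -33)
p(o) = √(-11 + o)
-4217 + (X((2 + 6)*(-1) + 4, 2)/2320 + 340/p(b)) = -4217 + ((((2 + 6)*(-1) + 4) - 1*2)/2320 + 340/(√(-11 - 33))) = -4217 + (((8*(-1) + 4) - 2)*(1/2320) + 340/(√(-44))) = -4217 + (((-8 + 4) - 2)*(1/2320) + 340/((2*I*√11))) = -4217 + ((-4 - 2)*(1/2320) + 340*(-I*√11/22)) = -4217 + (-6*1/2320 - 170*I*√11/11) = -4217 + (-3/1160 - 170*I*√11/11) = -4891723/1160 - 170*I*√11/11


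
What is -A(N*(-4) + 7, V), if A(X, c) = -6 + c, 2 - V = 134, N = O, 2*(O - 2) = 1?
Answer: 138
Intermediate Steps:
O = 5/2 (O = 2 + (½)*1 = 2 + ½ = 5/2 ≈ 2.5000)
N = 5/2 ≈ 2.5000
V = -132 (V = 2 - 1*134 = 2 - 134 = -132)
-A(N*(-4) + 7, V) = -(-6 - 132) = -1*(-138) = 138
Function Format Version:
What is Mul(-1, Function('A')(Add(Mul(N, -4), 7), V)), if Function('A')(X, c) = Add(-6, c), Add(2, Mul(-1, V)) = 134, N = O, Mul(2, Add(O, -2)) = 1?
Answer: 138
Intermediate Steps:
O = Rational(5, 2) (O = Add(2, Mul(Rational(1, 2), 1)) = Add(2, Rational(1, 2)) = Rational(5, 2) ≈ 2.5000)
N = Rational(5, 2) ≈ 2.5000
V = -132 (V = Add(2, Mul(-1, 134)) = Add(2, -134) = -132)
Mul(-1, Function('A')(Add(Mul(N, -4), 7), V)) = Mul(-1, Add(-6, -132)) = Mul(-1, -138) = 138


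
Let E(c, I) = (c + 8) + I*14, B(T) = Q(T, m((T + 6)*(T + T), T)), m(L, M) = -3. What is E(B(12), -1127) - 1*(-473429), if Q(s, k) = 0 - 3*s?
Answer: 457623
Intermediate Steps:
Q(s, k) = -3*s
B(T) = -3*T
E(c, I) = 8 + c + 14*I (E(c, I) = (8 + c) + 14*I = 8 + c + 14*I)
E(B(12), -1127) - 1*(-473429) = (8 - 3*12 + 14*(-1127)) - 1*(-473429) = (8 - 36 - 15778) + 473429 = -15806 + 473429 = 457623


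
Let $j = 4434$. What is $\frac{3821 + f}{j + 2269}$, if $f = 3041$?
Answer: $\frac{6862}{6703} \approx 1.0237$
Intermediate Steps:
$\frac{3821 + f}{j + 2269} = \frac{3821 + 3041}{4434 + 2269} = \frac{6862}{6703}$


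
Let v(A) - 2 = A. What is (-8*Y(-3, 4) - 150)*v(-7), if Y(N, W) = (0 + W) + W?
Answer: 1070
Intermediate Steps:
Y(N, W) = 2*W (Y(N, W) = W + W = 2*W)
v(A) = 2 + A
(-8*Y(-3, 4) - 150)*v(-7) = (-16*4 - 150)*(2 - 7) = (-8*8 - 150)*(-5) = (-64 - 150)*(-5) = -214*(-5) = 1070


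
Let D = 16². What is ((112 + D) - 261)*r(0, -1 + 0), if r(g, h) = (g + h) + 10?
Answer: 963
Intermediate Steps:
D = 256
r(g, h) = 10 + g + h
((112 + D) - 261)*r(0, -1 + 0) = ((112 + 256) - 261)*(10 + 0 + (-1 + 0)) = (368 - 261)*(10 + 0 - 1) = 107*9 = 963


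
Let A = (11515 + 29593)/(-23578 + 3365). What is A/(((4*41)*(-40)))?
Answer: 10277/33149320 ≈ 0.00031002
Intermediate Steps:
A = -41108/20213 (A = 41108/(-20213) = 41108*(-1/20213) = -41108/20213 ≈ -2.0337)
A/(((4*41)*(-40))) = -41108/(20213*((4*41)*(-40))) = -41108/(20213*(164*(-40))) = -41108/20213/(-6560) = -41108/20213*(-1/6560) = 10277/33149320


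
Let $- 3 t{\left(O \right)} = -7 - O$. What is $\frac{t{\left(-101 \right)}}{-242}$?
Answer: $\frac{47}{363} \approx 0.12948$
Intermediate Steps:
$t{\left(O \right)} = \frac{7}{3} + \frac{O}{3}$ ($t{\left(O \right)} = - \frac{-7 - O}{3} = \frac{7}{3} + \frac{O}{3}$)
$\frac{t{\left(-101 \right)}}{-242} = \frac{\frac{7}{3} + \frac{1}{3} \left(-101\right)}{-242} = \left(\frac{7}{3} - \frac{101}{3}\right) \left(- \frac{1}{242}\right) = \left(- \frac{94}{3}\right) \left(- \frac{1}{242}\right) = \frac{47}{363}$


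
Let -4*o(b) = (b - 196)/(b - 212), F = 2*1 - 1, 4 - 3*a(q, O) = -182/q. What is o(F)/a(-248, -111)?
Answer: -403/1899 ≈ -0.21222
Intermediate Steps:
a(q, O) = 4/3 + 182/(3*q) (a(q, O) = 4/3 - (-182)/(3*q) = 4/3 + 182/(3*q))
F = 1 (F = 2 - 1 = 1)
o(b) = -(-196 + b)/(4*(-212 + b)) (o(b) = -(b - 196)/(4*(b - 212)) = -(-196 + b)/(4*(-212 + b)))
o(F)/a(-248, -111) = ((196 - 1*1)/(4*(-212 + 1)))/(((⅔)*(91 + 2*(-248))/(-248))) = ((¼)*(196 - 1)/(-211))/(((⅔)*(-1/248)*(91 - 496))) = ((¼)*(-1/211)*195)/(((⅔)*(-1/248)*(-405))) = -195/(844*135/124) = -195/844*124/135 = -403/1899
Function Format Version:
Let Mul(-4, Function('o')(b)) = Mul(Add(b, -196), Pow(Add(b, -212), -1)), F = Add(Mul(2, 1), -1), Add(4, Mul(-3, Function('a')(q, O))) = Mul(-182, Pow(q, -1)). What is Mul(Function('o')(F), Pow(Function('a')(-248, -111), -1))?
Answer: Rational(-403, 1899) ≈ -0.21222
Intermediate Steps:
Function('a')(q, O) = Add(Rational(4, 3), Mul(Rational(182, 3), Pow(q, -1))) (Function('a')(q, O) = Add(Rational(4, 3), Mul(Rational(-1, 3), Mul(-182, Pow(q, -1)))) = Add(Rational(4, 3), Mul(Rational(182, 3), Pow(q, -1))))
F = 1 (F = Add(2, -1) = 1)
Function('o')(b) = Mul(Rational(-1, 4), Pow(Add(-212, b), -1), Add(-196, b)) (Function('o')(b) = Mul(Rational(-1, 4), Mul(Add(b, -196), Pow(Add(b, -212), -1))) = Mul(Rational(-1, 4), Mul(Add(-196, b), Pow(Add(-212, b), -1))) = Mul(Rational(-1, 4), Mul(Pow(Add(-212, b), -1), Add(-196, b))) = Mul(Rational(-1, 4), Pow(Add(-212, b), -1), Add(-196, b)))
Mul(Function('o')(F), Pow(Function('a')(-248, -111), -1)) = Mul(Mul(Rational(1, 4), Pow(Add(-212, 1), -1), Add(196, Mul(-1, 1))), Pow(Mul(Rational(2, 3), Pow(-248, -1), Add(91, Mul(2, -248))), -1)) = Mul(Mul(Rational(1, 4), Pow(-211, -1), Add(196, -1)), Pow(Mul(Rational(2, 3), Rational(-1, 248), Add(91, -496)), -1)) = Mul(Mul(Rational(1, 4), Rational(-1, 211), 195), Pow(Mul(Rational(2, 3), Rational(-1, 248), -405), -1)) = Mul(Rational(-195, 844), Pow(Rational(135, 124), -1)) = Mul(Rational(-195, 844), Rational(124, 135)) = Rational(-403, 1899)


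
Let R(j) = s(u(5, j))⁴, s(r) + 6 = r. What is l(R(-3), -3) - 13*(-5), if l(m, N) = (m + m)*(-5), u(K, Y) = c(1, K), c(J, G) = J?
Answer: -6185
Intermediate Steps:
u(K, Y) = 1
s(r) = -6 + r
R(j) = 625 (R(j) = (-6 + 1)⁴ = (-5)⁴ = 625)
l(m, N) = -10*m (l(m, N) = (2*m)*(-5) = -10*m)
l(R(-3), -3) - 13*(-5) = -10*625 - 13*(-5) = -6250 + 65 = -6185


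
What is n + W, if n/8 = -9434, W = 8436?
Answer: -67036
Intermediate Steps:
n = -75472 (n = 8*(-9434) = -75472)
n + W = -75472 + 8436 = -67036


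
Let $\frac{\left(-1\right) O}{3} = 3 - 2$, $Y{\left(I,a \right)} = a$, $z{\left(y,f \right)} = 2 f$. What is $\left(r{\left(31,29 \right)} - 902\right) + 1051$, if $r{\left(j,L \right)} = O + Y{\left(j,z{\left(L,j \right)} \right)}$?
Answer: $208$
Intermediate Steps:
$O = -3$ ($O = - 3 \left(3 - 2\right) = \left(-3\right) 1 = -3$)
$r{\left(j,L \right)} = -3 + 2 j$
$\left(r{\left(31,29 \right)} - 902\right) + 1051 = \left(\left(-3 + 2 \cdot 31\right) - 902\right) + 1051 = \left(\left(-3 + 62\right) - 902\right) + 1051 = \left(59 - 902\right) + 1051 = -843 + 1051 = 208$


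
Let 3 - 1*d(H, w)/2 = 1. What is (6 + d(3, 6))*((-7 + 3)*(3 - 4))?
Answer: 40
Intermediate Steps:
d(H, w) = 4 (d(H, w) = 6 - 2*1 = 6 - 2 = 4)
(6 + d(3, 6))*((-7 + 3)*(3 - 4)) = (6 + 4)*((-7 + 3)*(3 - 4)) = 10*(-4*(-1)) = 10*4 = 40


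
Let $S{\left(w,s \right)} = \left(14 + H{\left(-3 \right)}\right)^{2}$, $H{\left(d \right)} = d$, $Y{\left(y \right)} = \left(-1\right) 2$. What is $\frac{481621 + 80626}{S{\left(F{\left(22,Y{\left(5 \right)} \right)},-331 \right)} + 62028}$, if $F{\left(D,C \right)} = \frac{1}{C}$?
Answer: $\frac{562247}{62149} \approx 9.0468$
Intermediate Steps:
$Y{\left(y \right)} = -2$
$S{\left(w,s \right)} = 121$ ($S{\left(w,s \right)} = \left(14 - 3\right)^{2} = 11^{2} = 121$)
$\frac{481621 + 80626}{S{\left(F{\left(22,Y{\left(5 \right)} \right)},-331 \right)} + 62028} = \frac{481621 + 80626}{121 + 62028} = \frac{562247}{62149}$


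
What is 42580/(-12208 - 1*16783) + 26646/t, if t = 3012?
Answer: 107373871/14553482 ≈ 7.3779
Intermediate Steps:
42580/(-12208 - 1*16783) + 26646/t = 42580/(-12208 - 1*16783) + 26646/3012 = 42580/(-12208 - 16783) + 26646*(1/3012) = 42580/(-28991) + 4441/502 = 42580*(-1/28991) + 4441/502 = -42580/28991 + 4441/502 = 107373871/14553482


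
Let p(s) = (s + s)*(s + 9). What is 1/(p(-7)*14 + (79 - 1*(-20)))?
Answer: -1/293 ≈ -0.0034130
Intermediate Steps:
p(s) = 2*s*(9 + s) (p(s) = (2*s)*(9 + s) = 2*s*(9 + s))
1/(p(-7)*14 + (79 - 1*(-20))) = 1/((2*(-7)*(9 - 7))*14 + (79 - 1*(-20))) = 1/((2*(-7)*2)*14 + (79 + 20)) = 1/(-28*14 + 99) = 1/(-392 + 99) = 1/(-293) = -1/293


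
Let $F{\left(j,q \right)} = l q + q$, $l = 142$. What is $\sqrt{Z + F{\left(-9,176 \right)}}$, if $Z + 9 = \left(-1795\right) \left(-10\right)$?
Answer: $\sqrt{43109} \approx 207.63$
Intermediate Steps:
$F{\left(j,q \right)} = 143 q$ ($F{\left(j,q \right)} = 142 q + q = 143 q$)
$Z = 17941$ ($Z = -9 - -17950 = -9 + 17950 = 17941$)
$\sqrt{Z + F{\left(-9,176 \right)}} = \sqrt{17941 + 143 \cdot 176} = \sqrt{17941 + 25168} = \sqrt{43109}$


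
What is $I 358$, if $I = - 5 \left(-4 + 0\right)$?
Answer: $7160$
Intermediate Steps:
$I = 20$ ($I = \left(-5\right) \left(-4\right) = 20$)
$I 358 = 20 \cdot 358 = 7160$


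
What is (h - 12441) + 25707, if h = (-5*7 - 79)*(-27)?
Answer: 16344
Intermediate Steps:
h = 3078 (h = (-35 - 79)*(-27) = -114*(-27) = 3078)
(h - 12441) + 25707 = (3078 - 12441) + 25707 = -9363 + 25707 = 16344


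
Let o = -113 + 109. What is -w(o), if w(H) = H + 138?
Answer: -134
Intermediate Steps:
o = -4
w(H) = 138 + H
-w(o) = -(138 - 4) = -1*134 = -134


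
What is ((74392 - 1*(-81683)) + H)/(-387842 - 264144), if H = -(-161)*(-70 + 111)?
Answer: -81338/325993 ≈ -0.24951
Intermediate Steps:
H = 6601 (H = -(-161)*41 = -1*(-6601) = 6601)
((74392 - 1*(-81683)) + H)/(-387842 - 264144) = ((74392 - 1*(-81683)) + 6601)/(-387842 - 264144) = ((74392 + 81683) + 6601)/(-651986) = (156075 + 6601)*(-1/651986) = 162676*(-1/651986) = -81338/325993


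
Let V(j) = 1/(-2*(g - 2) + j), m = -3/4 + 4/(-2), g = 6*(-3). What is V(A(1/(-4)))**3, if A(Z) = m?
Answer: 64/3307949 ≈ 1.9347e-5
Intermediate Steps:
g = -18
m = -11/4 (m = -3*1/4 + 4*(-1/2) = -3/4 - 2 = -11/4 ≈ -2.7500)
A(Z) = -11/4
V(j) = 1/(40 + j) (V(j) = 1/(-2*(-18 - 2) + j) = 1/(-2*(-20) + j) = 1/(40 + j))
V(A(1/(-4)))**3 = (1/(40 - 11/4))**3 = (1/(149/4))**3 = (4/149)**3 = 64/3307949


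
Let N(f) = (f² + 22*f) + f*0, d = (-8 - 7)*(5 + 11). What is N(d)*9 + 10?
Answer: 470890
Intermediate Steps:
d = -240 (d = -15*16 = -240)
N(f) = f² + 22*f (N(f) = (f² + 22*f) + 0 = f² + 22*f)
N(d)*9 + 10 = -240*(22 - 240)*9 + 10 = -240*(-218)*9 + 10 = 52320*9 + 10 = 470880 + 10 = 470890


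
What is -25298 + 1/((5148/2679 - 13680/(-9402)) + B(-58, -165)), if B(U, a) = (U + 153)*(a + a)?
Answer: -1109679109297055/43864301838 ≈ -25298.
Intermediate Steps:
B(U, a) = 2*a*(153 + U) (B(U, a) = (153 + U)*(2*a) = 2*a*(153 + U))
-25298 + 1/((5148/2679 - 13680/(-9402)) + B(-58, -165)) = -25298 + 1/((5148/2679 - 13680/(-9402)) + 2*(-165)*(153 - 58)) = -25298 + 1/((5148*(1/2679) - 13680*(-1/9402)) + 2*(-165)*95) = -25298 + 1/((1716/893 + 2280/1567) - 31350) = -25298 + 1/(4725012/1399331 - 31350) = -25298 + 1/(-43864301838/1399331) = -25298 - 1399331/43864301838 = -1109679109297055/43864301838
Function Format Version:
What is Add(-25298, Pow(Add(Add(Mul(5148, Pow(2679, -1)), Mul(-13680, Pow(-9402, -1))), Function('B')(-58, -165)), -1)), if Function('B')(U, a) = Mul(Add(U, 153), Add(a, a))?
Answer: Rational(-1109679109297055, 43864301838) ≈ -25298.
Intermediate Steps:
Function('B')(U, a) = Mul(2, a, Add(153, U)) (Function('B')(U, a) = Mul(Add(153, U), Mul(2, a)) = Mul(2, a, Add(153, U)))
Add(-25298, Pow(Add(Add(Mul(5148, Pow(2679, -1)), Mul(-13680, Pow(-9402, -1))), Function('B')(-58, -165)), -1)) = Add(-25298, Pow(Add(Add(Mul(5148, Pow(2679, -1)), Mul(-13680, Pow(-9402, -1))), Mul(2, -165, Add(153, -58))), -1)) = Add(-25298, Pow(Add(Add(Mul(5148, Rational(1, 2679)), Mul(-13680, Rational(-1, 9402))), Mul(2, -165, 95)), -1)) = Add(-25298, Pow(Add(Add(Rational(1716, 893), Rational(2280, 1567)), -31350), -1)) = Add(-25298, Pow(Add(Rational(4725012, 1399331), -31350), -1)) = Add(-25298, Pow(Rational(-43864301838, 1399331), -1)) = Add(-25298, Rational(-1399331, 43864301838)) = Rational(-1109679109297055, 43864301838)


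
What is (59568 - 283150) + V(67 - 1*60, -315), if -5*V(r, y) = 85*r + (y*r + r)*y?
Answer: -362175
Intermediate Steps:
V(r, y) = -17*r - y*(r + r*y)/5 (V(r, y) = -(85*r + (y*r + r)*y)/5 = -(85*r + (r*y + r)*y)/5 = -(85*r + (r + r*y)*y)/5 = -(85*r + y*(r + r*y))/5 = -17*r - y*(r + r*y)/5)
(59568 - 283150) + V(67 - 1*60, -315) = (59568 - 283150) - (67 - 1*60)*(85 - 315 + (-315)²)/5 = -223582 - (67 - 60)*(85 - 315 + 99225)/5 = -223582 - ⅕*7*98995 = -223582 - 138593 = -362175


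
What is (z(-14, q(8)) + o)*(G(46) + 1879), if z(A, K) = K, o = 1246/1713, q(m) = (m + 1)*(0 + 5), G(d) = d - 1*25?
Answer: 148828900/1713 ≈ 86882.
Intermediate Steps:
G(d) = -25 + d (G(d) = d - 25 = -25 + d)
q(m) = 5 + 5*m (q(m) = (1 + m)*5 = 5 + 5*m)
o = 1246/1713 (o = 1246*(1/1713) = 1246/1713 ≈ 0.72738)
(z(-14, q(8)) + o)*(G(46) + 1879) = ((5 + 5*8) + 1246/1713)*((-25 + 46) + 1879) = ((5 + 40) + 1246/1713)*(21 + 1879) = (45 + 1246/1713)*1900 = (78331/1713)*1900 = 148828900/1713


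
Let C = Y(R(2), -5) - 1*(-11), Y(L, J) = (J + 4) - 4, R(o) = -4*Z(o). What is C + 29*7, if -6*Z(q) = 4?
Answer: 209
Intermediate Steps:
Z(q) = -2/3 (Z(q) = -1/6*4 = -2/3)
R(o) = 8/3 (R(o) = -4*(-2/3) = 8/3)
Y(L, J) = J (Y(L, J) = (4 + J) - 4 = J)
C = 6 (C = -5 - 1*(-11) = -5 + 11 = 6)
C + 29*7 = 6 + 29*7 = 6 + 203 = 209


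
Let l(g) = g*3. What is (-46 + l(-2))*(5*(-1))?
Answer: 260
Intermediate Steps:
l(g) = 3*g
(-46 + l(-2))*(5*(-1)) = (-46 + 3*(-2))*(5*(-1)) = (-46 - 6)*(-5) = -52*(-5) = 260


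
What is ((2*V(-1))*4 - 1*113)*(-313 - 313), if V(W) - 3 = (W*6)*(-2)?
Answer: -4382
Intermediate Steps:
V(W) = 3 - 12*W (V(W) = 3 + (W*6)*(-2) = 3 + (6*W)*(-2) = 3 - 12*W)
((2*V(-1))*4 - 1*113)*(-313 - 313) = ((2*(3 - 12*(-1)))*4 - 1*113)*(-313 - 313) = ((2*(3 + 12))*4 - 113)*(-626) = ((2*15)*4 - 113)*(-626) = (30*4 - 113)*(-626) = (120 - 113)*(-626) = 7*(-626) = -4382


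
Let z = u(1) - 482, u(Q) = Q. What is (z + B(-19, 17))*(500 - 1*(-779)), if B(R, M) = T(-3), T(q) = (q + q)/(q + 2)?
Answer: -607525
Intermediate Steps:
T(q) = 2*q/(2 + q) (T(q) = (2*q)/(2 + q) = 2*q/(2 + q))
B(R, M) = 6 (B(R, M) = 2*(-3)/(2 - 3) = 2*(-3)/(-1) = 2*(-3)*(-1) = 6)
z = -481 (z = 1 - 482 = -481)
(z + B(-19, 17))*(500 - 1*(-779)) = (-481 + 6)*(500 - 1*(-779)) = -475*(500 + 779) = -475*1279 = -607525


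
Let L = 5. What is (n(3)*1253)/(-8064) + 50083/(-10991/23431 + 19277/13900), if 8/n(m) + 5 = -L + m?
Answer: 782958260350513/14347415376 ≈ 54571.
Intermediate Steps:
n(m) = 8/(-10 + m) (n(m) = 8/(-5 + (-1*5 + m)) = 8/(-5 + (-5 + m)) = 8/(-10 + m))
(n(3)*1253)/(-8064) + 50083/(-10991/23431 + 19277/13900) = ((8/(-10 + 3))*1253)/(-8064) + 50083/(-10991/23431 + 19277/13900) = ((8/(-7))*1253)*(-1/8064) + 50083/(-10991*1/23431 + 19277*(1/13900)) = ((8*(-⅐))*1253)*(-1/8064) + 50083/(-10991/23431 + 19277/13900) = -8/7*1253*(-1/8064) + 50083/(298904487/325690900) = -1432*(-1/8064) + 50083*(325690900/298904487) = 179/1008 + 16311577344700/298904487 = 782958260350513/14347415376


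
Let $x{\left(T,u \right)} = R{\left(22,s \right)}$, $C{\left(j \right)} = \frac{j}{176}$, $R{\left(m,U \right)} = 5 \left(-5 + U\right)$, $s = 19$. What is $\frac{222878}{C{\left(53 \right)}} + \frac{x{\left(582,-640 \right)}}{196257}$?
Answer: $\frac{7698480709406}{10401621} \approx 7.4012 \cdot 10^{5}$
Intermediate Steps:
$R{\left(m,U \right)} = -25 + 5 U$
$C{\left(j \right)} = \frac{j}{176}$ ($C{\left(j \right)} = j \frac{1}{176} = \frac{j}{176}$)
$x{\left(T,u \right)} = 70$ ($x{\left(T,u \right)} = -25 + 5 \cdot 19 = -25 + 95 = 70$)
$\frac{222878}{C{\left(53 \right)}} + \frac{x{\left(582,-640 \right)}}{196257} = \frac{222878}{\frac{1}{176} \cdot 53} + \frac{70}{196257} = \frac{222878}{\frac{53}{176}} + 70 \cdot \frac{1}{196257} = 222878 \cdot \frac{176}{53} + \frac{70}{196257} = \frac{39226528}{53} + \frac{70}{196257} = \frac{7698480709406}{10401621}$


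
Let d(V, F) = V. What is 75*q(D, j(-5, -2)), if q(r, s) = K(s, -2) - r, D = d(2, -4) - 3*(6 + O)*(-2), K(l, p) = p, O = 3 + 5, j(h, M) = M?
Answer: -6600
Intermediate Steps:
O = 8
D = 86 (D = 2 - 3*(6 + 8)*(-2) = 2 - 3*14*(-2) = 2 - 42*(-2) = 2 + 84 = 86)
q(r, s) = -2 - r
75*q(D, j(-5, -2)) = 75*(-2 - 1*86) = 75*(-2 - 86) = 75*(-88) = -6600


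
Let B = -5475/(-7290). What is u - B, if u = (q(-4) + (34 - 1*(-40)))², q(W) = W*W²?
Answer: 48235/486 ≈ 99.249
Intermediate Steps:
q(W) = W³
B = 365/486 (B = -5475*(-1/7290) = 365/486 ≈ 0.75103)
u = 100 (u = ((-4)³ + (34 - 1*(-40)))² = (-64 + (34 + 40))² = (-64 + 74)² = 10² = 100)
u - B = 100 - 1*365/486 = 100 - 365/486 = 48235/486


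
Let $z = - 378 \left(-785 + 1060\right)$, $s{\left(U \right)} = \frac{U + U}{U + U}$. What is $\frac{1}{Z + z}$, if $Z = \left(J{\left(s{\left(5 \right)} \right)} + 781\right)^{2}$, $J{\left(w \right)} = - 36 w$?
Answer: $\frac{1}{451075} \approx 2.2169 \cdot 10^{-6}$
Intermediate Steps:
$s{\left(U \right)} = 1$ ($s{\left(U \right)} = \frac{2 U}{2 U} = 2 U \frac{1}{2 U} = 1$)
$Z = 555025$ ($Z = \left(\left(-36\right) 1 + 781\right)^{2} = \left(-36 + 781\right)^{2} = 745^{2} = 555025$)
$z = -103950$ ($z = \left(-378\right) 275 = -103950$)
$\frac{1}{Z + z} = \frac{1}{555025 - 103950} = \frac{1}{451075}$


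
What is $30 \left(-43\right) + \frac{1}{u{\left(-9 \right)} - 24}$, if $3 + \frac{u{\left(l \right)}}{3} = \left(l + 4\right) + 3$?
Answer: $- \frac{50311}{39} \approx -1290.0$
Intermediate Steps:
$u{\left(l \right)} = 12 + 3 l$ ($u{\left(l \right)} = -9 + 3 \left(\left(l + 4\right) + 3\right) = -9 + 3 \left(\left(4 + l\right) + 3\right) = -9 + 3 \left(7 + l\right) = -9 + \left(21 + 3 l\right) = 12 + 3 l$)
$30 \left(-43\right) + \frac{1}{u{\left(-9 \right)} - 24} = 30 \left(-43\right) + \frac{1}{\left(12 + 3 \left(-9\right)\right) - 24} = -1290 + \frac{1}{\left(12 - 27\right) - 24} = -1290 + \frac{1}{-15 - 24} = -1290 + \frac{1}{-39} = -1290 - \frac{1}{39} = - \frac{50311}{39}$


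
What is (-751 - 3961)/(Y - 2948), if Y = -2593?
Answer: 4712/5541 ≈ 0.85039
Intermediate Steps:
(-751 - 3961)/(Y - 2948) = (-751 - 3961)/(-2593 - 2948) = -4712/(-5541) = -4712*(-1/5541) = 4712/5541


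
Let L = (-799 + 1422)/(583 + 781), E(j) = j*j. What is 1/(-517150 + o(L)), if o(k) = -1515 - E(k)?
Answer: -1860496/964974545969 ≈ -1.9280e-6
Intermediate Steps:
E(j) = j²
L = 623/1364 ≈ 0.45674
o(k) = -1515 - k²
1/(-517150 + o(L)) = 1/(-517150 + (-1515 - (623/1364)²)) = 1/(-517150 + (-1515 - 1*388129/1860496)) = 1/(-517150 + (-1515 - 388129/1860496)) = 1/(-517150 - 2819039569/1860496) = 1/(-964974545969/1860496) = -1860496/964974545969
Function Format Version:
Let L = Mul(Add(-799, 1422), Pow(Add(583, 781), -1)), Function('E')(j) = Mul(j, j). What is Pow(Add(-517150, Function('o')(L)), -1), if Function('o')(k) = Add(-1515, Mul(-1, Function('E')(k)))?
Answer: Rational(-1860496, 964974545969) ≈ -1.9280e-6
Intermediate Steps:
Function('E')(j) = Pow(j, 2)
L = Rational(623, 1364) (L = Mul(623, Pow(1364, -1)) = Mul(623, Rational(1, 1364)) = Rational(623, 1364) ≈ 0.45674)
Function('o')(k) = Add(-1515, Mul(-1, Pow(k, 2)))
Pow(Add(-517150, Function('o')(L)), -1) = Pow(Add(-517150, Add(-1515, Mul(-1, Pow(Rational(623, 1364), 2)))), -1) = Pow(Add(-517150, Add(-1515, Mul(-1, Rational(388129, 1860496)))), -1) = Pow(Add(-517150, Add(-1515, Rational(-388129, 1860496))), -1) = Pow(Add(-517150, Rational(-2819039569, 1860496)), -1) = Pow(Rational(-964974545969, 1860496), -1) = Rational(-1860496, 964974545969)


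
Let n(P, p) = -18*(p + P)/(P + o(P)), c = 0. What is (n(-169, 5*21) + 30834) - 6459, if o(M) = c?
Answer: 4118223/169 ≈ 24368.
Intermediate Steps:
o(M) = 0
n(P, p) = -18*(P + p)/P (n(P, p) = -18*(p + P)/(P + 0) = -18*(P + p)/P)
(n(-169, 5*21) + 30834) - 6459 = ((-18 - 18*5*21/(-169)) + 30834) - 6459 = ((-18 - 18*105*(-1/169)) + 30834) - 6459 = ((-18 + 1890/169) + 30834) - 6459 = (-1152/169 + 30834) - 6459 = 5209794/169 - 6459 = 4118223/169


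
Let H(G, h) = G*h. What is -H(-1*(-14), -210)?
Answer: 2940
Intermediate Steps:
-H(-1*(-14), -210) = -(-1*(-14))*(-210) = -14*(-210) = -1*(-2940) = 2940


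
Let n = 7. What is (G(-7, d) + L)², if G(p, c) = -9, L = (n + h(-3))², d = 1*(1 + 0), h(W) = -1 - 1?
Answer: 256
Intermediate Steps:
h(W) = -2
d = 1 (d = 1*1 = 1)
L = 25 (L = (7 - 2)² = 5² = 25)
(G(-7, d) + L)² = (-9 + 25)² = 16² = 256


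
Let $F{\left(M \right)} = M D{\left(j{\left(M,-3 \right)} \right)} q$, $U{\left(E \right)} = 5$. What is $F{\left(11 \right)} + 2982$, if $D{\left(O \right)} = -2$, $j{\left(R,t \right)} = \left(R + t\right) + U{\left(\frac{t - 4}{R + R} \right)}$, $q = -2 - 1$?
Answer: $3048$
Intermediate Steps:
$q = -3$
$j{\left(R,t \right)} = 5 + R + t$ ($j{\left(R,t \right)} = \left(R + t\right) + 5 = 5 + R + t$)
$F{\left(M \right)} = 6 M$ ($F{\left(M \right)} = M \left(-2\right) \left(-3\right) = - 2 M \left(-3\right) = 6 M$)
$F{\left(11 \right)} + 2982 = 6 \cdot 11 + 2982 = 66 + 2982 = 3048$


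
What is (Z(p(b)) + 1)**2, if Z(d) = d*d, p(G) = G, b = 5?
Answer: 676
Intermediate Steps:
Z(d) = d**2
(Z(p(b)) + 1)**2 = (5**2 + 1)**2 = (25 + 1)**2 = 26**2 = 676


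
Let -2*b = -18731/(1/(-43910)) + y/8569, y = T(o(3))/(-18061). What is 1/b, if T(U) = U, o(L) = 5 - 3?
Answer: -154764709/63645300414745444 ≈ -2.4317e-9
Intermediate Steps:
o(L) = 2
y = -2/18061 (y = 2/(-18061) = 2*(-1/18061) = -2/18061 ≈ -0.00011074)
b = -63645300414745444/154764709 (b = -(-18731/(1/(-43910)) - 2/18061/8569)/2 = -(-18731/(-1/43910) - 2/18061*1/8569)/2 = -(-18731*(-43910) - 2/154764709)/2 = -(822478210 - 2/154764709)/2 = -1/2*127290600829490888/154764709 = -63645300414745444/154764709 ≈ -4.1124e+8)
1/b = 1/(-63645300414745444/154764709) = -154764709/63645300414745444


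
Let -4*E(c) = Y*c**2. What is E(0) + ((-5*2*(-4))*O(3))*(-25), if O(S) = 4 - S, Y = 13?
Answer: -1000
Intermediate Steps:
E(c) = -13*c**2/4
E(0) + ((-5*2*(-4))*O(3))*(-25) = -13/4*0**2 + ((-5*2*(-4))*(4 - 1*3))*(-25) = -13/4*0 + ((-10*(-4))*(4 - 3))*(-25) = 0 + (40*1)*(-25) = 0 + 40*(-25) = 0 - 1000 = -1000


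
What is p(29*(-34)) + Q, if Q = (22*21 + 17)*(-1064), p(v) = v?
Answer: -510642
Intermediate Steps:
Q = -509656 (Q = (462 + 17)*(-1064) = 479*(-1064) = -509656)
p(29*(-34)) + Q = 29*(-34) - 509656 = -986 - 509656 = -510642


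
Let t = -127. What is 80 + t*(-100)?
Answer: 12780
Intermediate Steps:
80 + t*(-100) = 80 - 127*(-100) = 80 + 12700 = 12780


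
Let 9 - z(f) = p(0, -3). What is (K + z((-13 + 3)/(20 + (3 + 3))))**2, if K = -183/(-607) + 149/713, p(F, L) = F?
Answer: 16941793513681/187308049681 ≈ 90.449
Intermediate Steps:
z(f) = 9 (z(f) = 9 - 1*0 = 9 + 0 = 9)
K = 220922/432791 (K = -183*(-1/607) + 149*(1/713) = 183/607 + 149/713 = 220922/432791 ≈ 0.51046)
(K + z((-13 + 3)/(20 + (3 + 3))))**2 = (220922/432791 + 9)**2 = (4116041/432791)**2 = 16941793513681/187308049681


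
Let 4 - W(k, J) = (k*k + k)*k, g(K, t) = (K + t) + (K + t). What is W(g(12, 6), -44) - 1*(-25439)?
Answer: -22509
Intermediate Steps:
g(K, t) = 2*K + 2*t
W(k, J) = 4 - k*(k + k²) (W(k, J) = 4 - (k*k + k)*k = 4 - (k² + k)*k = 4 - (k + k²)*k = 4 - k*(k + k²))
W(g(12, 6), -44) - 1*(-25439) = (4 - (2*12 + 2*6)² - (2*12 + 2*6)³) - 1*(-25439) = (4 - (24 + 12)² - (24 + 12)³) + 25439 = (4 - 1*36² - 1*36³) + 25439 = (4 - 1*1296 - 1*46656) + 25439 = (4 - 1296 - 46656) + 25439 = -47948 + 25439 = -22509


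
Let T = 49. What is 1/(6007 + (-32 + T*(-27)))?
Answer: 1/4652 ≈ 0.00021496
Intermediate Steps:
1/(6007 + (-32 + T*(-27))) = 1/(6007 + (-32 + 49*(-27))) = 1/(6007 + (-32 - 1323)) = 1/(6007 - 1355) = 1/4652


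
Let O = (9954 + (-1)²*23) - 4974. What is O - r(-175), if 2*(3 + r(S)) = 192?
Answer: 4910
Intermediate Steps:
r(S) = 93 (r(S) = -3 + (½)*192 = -3 + 96 = 93)
O = 5003 (O = (9954 + 1*23) - 4974 = (9954 + 23) - 4974 = 9977 - 4974 = 5003)
O - r(-175) = 5003 - 1*93 = 5003 - 93 = 4910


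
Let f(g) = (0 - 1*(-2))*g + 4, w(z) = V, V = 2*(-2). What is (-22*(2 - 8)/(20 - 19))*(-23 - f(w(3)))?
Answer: -2508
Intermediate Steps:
V = -4
w(z) = -4
f(g) = 4 + 2*g (f(g) = (0 + 2)*g + 4 = 2*g + 4 = 4 + 2*g)
(-22*(2 - 8)/(20 - 19))*(-23 - f(w(3))) = (-22*(2 - 8)/(20 - 19))*(-23 - (4 + 2*(-4))) = (-(-132)/1)*(-23 - (4 - 8)) = (-(-132))*(-23 - 1*(-4)) = (-22*(-6))*(-23 + 4) = 132*(-19) = -2508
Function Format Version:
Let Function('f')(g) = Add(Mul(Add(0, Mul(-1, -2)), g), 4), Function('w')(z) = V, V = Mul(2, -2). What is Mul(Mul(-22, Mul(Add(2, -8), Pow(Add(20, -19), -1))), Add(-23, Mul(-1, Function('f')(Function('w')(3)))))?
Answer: -2508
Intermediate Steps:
V = -4
Function('w')(z) = -4
Function('f')(g) = Add(4, Mul(2, g)) (Function('f')(g) = Add(Mul(Add(0, 2), g), 4) = Add(Mul(2, g), 4) = Add(4, Mul(2, g)))
Mul(Mul(-22, Mul(Add(2, -8), Pow(Add(20, -19), -1))), Add(-23, Mul(-1, Function('f')(Function('w')(3))))) = Mul(Mul(-22, Mul(Add(2, -8), Pow(Add(20, -19), -1))), Add(-23, Mul(-1, Add(4, Mul(2, -4))))) = Mul(Mul(-22, Mul(-6, Pow(1, -1))), Add(-23, Mul(-1, Add(4, -8)))) = Mul(Mul(-22, Mul(-6, 1)), Add(-23, Mul(-1, -4))) = Mul(Mul(-22, -6), Add(-23, 4)) = Mul(132, -19) = -2508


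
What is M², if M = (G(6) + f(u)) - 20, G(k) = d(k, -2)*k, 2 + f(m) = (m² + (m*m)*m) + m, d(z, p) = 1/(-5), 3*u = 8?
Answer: 559504/18225 ≈ 30.700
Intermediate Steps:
u = 8/3 (u = (⅓)*8 = 8/3 ≈ 2.6667)
d(z, p) = -⅕
f(m) = -2 + m + m² + m³ (f(m) = -2 + ((m² + (m*m)*m) + m) = -2 + ((m² + m²*m) + m) = -2 + ((m² + m³) + m) = -2 + (m + m² + m³) = -2 + m + m² + m³)
G(k) = -k/5
M = 748/135 (M = (-⅕*6 + (-2 + 8/3 + (8/3)² + (8/3)³)) - 20 = (-6/5 + (-2 + 8/3 + 64/9 + 512/27)) - 20 = (-6/5 + 722/27) - 20 = 3448/135 - 20 = 748/135 ≈ 5.5407)
M² = (748/135)² = 559504/18225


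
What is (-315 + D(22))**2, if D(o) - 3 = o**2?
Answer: 29584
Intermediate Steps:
D(o) = 3 + o**2
(-315 + D(22))**2 = (-315 + (3 + 22**2))**2 = (-315 + (3 + 484))**2 = (-315 + 487)**2 = 172**2 = 29584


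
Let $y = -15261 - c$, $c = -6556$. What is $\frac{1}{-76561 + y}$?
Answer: $- \frac{1}{85266} \approx -1.1728 \cdot 10^{-5}$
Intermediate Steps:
$y = -8705$ ($y = -15261 - -6556 = -15261 + 6556 = -8705$)
$\frac{1}{-76561 + y} = \frac{1}{-76561 - 8705} = \frac{1}{-85266} = - \frac{1}{85266}$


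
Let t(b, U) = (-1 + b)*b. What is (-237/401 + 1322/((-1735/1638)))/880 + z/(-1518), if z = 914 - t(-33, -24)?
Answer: -54155305939/42245029200 ≈ -1.2819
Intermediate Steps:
t(b, U) = b*(-1 + b)
z = -208 (z = 914 - (-33)*(-1 - 33) = 914 - (-33)*(-34) = 914 - 1*1122 = 914 - 1122 = -208)
(-237/401 + 1322/((-1735/1638)))/880 + z/(-1518) = (-237/401 + 1322/((-1735/1638)))/880 - 208/(-1518) = (-237*1/401 + 1322/((-1735*1/1638)))*(1/880) - 208*(-1/1518) = (-237/401 + 1322/(-1735/1638))*(1/880) + 104/759 = (-237/401 + 1322*(-1638/1735))*(1/880) + 104/759 = (-237/401 - 2165436/1735)*(1/880) + 104/759 = -868751031/695735*1/880 + 104/759 = -868751031/612246800 + 104/759 = -54155305939/42245029200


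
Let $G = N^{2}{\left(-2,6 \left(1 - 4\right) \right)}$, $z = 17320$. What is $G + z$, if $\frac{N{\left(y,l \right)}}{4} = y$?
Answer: $17384$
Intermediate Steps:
$N{\left(y,l \right)} = 4 y$
$G = 64$ ($G = \left(4 \left(-2\right)\right)^{2} = \left(-8\right)^{2} = 64$)
$G + z = 64 + 17320 = 17384$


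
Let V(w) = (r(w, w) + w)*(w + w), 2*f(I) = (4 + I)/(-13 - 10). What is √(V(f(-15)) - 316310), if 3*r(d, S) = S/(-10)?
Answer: I*√150595138365/690 ≈ 562.41*I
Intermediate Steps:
r(d, S) = -S/30 (r(d, S) = (S/(-10))/3 = (S*(-⅒))/3 = (-S/10)/3 = -S/30)
f(I) = -2/23 - I/46 (f(I) = ((4 + I)/(-13 - 10))/2 = ((4 + I)/(-23))/2 = ((4 + I)*(-1/23))/2 = (-4/23 - I/23)/2 = -2/23 - I/46)
V(w) = 29*w²/15 (V(w) = (-w/30 + w)*(w + w) = (29*w/30)*(2*w) = 29*w²/15)
√(V(f(-15)) - 316310) = √(29*(-2/23 - 1/46*(-15))²/15 - 316310) = √(29*(-2/23 + 15/46)²/15 - 316310) = √(29*(11/46)²/15 - 316310) = √((29/15)*(121/2116) - 316310) = √(3509/31740 - 316310) = √(-10039675891/31740) = I*√150595138365/690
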